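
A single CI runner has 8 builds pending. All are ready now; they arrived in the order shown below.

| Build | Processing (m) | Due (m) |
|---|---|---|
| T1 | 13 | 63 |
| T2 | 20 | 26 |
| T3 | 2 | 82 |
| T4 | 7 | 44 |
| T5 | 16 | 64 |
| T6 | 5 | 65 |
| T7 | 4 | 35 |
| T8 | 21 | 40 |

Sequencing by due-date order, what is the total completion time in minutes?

EDD (increasing due date): T2 T7 T8 T4 T1 T5 T6 T3.
T2: 0→20
T7: 20→24
T8: 24→45
T4: 45→52
T1: 52→65
T5: 65→81
T6: 81→86
T3: 86→88
Sum = 20+24+45+52+65+81+86+88 = 461.

461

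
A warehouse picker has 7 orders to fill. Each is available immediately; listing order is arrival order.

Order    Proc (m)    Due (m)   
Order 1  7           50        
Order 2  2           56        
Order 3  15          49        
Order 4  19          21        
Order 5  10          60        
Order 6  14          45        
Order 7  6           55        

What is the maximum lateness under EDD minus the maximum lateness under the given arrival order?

EDD (increasing due date): Order 4 Order 6 Order 3 Order 1 Order 7 Order 2 Order 5.
Order 4: 0→19, due 21, lateness -2
Order 6: 19→33, due 45, lateness -12
Order 3: 33→48, due 49, lateness -1
Order 1: 48→55, due 50, lateness 5
Order 7: 55→61, due 55, lateness 6
Order 2: 61→63, due 56, lateness 7
Order 5: 63→73, due 60, lateness 13
Maximum = 13.
FIFO (arrival order): Order 1 Order 2 Order 3 Order 4 Order 5 Order 6 Order 7.
Order 1: 0→7, due 50, lateness -43
Order 2: 7→9, due 56, lateness -47
Order 3: 9→24, due 49, lateness -25
Order 4: 24→43, due 21, lateness 22
Order 5: 43→53, due 60, lateness -7
Order 6: 53→67, due 45, lateness 22
Order 7: 67→73, due 55, lateness 18
Maximum = 22.
Difference = 13 − 22 = -9.

-9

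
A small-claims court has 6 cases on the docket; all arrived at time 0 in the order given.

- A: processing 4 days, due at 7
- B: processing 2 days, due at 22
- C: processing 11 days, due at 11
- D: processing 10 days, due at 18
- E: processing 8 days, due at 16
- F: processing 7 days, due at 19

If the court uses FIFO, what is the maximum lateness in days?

23

FIFO (arrival order): A B C D E F.
A: 0→4, due 7, lateness -3
B: 4→6, due 22, lateness -16
C: 6→17, due 11, lateness 6
D: 17→27, due 18, lateness 9
E: 27→35, due 16, lateness 19
F: 35→42, due 19, lateness 23
Maximum = 23.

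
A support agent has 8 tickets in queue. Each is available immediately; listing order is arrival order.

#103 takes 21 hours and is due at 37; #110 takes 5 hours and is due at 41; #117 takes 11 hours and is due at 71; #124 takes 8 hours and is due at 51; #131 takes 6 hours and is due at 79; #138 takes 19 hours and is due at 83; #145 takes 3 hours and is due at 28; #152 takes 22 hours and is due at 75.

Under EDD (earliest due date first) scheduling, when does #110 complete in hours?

29

EDD (increasing due date): #145 #103 #110 #124 #117 #152 #131 #138.
#145: 0→3
#103: 3→24
#110: 24→29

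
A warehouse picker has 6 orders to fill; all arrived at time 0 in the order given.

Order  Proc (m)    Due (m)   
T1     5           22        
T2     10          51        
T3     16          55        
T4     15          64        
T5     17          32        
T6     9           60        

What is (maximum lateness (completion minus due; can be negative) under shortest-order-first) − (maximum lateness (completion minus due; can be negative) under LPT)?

SPT (increasing processing time): T1 T6 T2 T4 T3 T5.
T1: 0→5, due 22, lateness -17
T6: 5→14, due 60, lateness -46
T2: 14→24, due 51, lateness -27
T4: 24→39, due 64, lateness -25
T3: 39→55, due 55, lateness 0
T5: 55→72, due 32, lateness 40
Maximum = 40.
LPT (decreasing processing time): T5 T3 T4 T2 T6 T1.
T5: 0→17, due 32, lateness -15
T3: 17→33, due 55, lateness -22
T4: 33→48, due 64, lateness -16
T2: 48→58, due 51, lateness 7
T6: 58→67, due 60, lateness 7
T1: 67→72, due 22, lateness 50
Maximum = 50.
Difference = 40 − 50 = -10.

-10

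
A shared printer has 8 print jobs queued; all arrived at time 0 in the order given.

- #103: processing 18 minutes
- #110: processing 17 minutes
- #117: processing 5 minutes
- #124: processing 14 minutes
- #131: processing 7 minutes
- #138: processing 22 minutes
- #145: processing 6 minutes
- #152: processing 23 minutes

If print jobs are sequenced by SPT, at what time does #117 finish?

5

SPT (increasing processing time): #117 #145 #131 #124 #110 #103 #138 #152.
#117: 0→5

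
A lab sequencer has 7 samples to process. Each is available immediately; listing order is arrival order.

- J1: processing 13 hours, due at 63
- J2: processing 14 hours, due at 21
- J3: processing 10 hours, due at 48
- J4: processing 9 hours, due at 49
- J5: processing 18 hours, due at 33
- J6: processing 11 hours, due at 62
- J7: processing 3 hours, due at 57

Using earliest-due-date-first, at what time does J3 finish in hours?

EDD (increasing due date): J2 J5 J3 J4 J7 J6 J1.
J2: 0→14
J5: 14→32
J3: 32→42

42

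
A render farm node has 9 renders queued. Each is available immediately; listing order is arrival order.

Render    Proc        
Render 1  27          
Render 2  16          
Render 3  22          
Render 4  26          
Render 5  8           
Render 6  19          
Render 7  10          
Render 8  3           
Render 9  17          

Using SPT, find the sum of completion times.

SPT (increasing processing time): Render 8 Render 5 Render 7 Render 2 Render 9 Render 6 Render 3 Render 4 Render 1.
Render 8: 0→3
Render 5: 3→11
Render 7: 11→21
Render 2: 21→37
Render 9: 37→54
Render 6: 54→73
Render 3: 73→95
Render 4: 95→121
Render 1: 121→148
Sum = 3+11+21+37+54+73+95+121+148 = 563.

563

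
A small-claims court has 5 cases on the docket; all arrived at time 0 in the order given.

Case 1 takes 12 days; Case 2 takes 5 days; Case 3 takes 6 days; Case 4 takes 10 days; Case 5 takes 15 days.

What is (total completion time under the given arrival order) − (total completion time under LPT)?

FIFO (arrival order): Case 1 Case 2 Case 3 Case 4 Case 5.
Case 1: 0→12
Case 2: 12→17
Case 3: 17→23
Case 4: 23→33
Case 5: 33→48
Sum = 12+17+23+33+48 = 133.
LPT (decreasing processing time): Case 5 Case 1 Case 4 Case 3 Case 2.
Case 5: 0→15
Case 1: 15→27
Case 4: 27→37
Case 3: 37→43
Case 2: 43→48
Sum = 15+27+37+43+48 = 170.
Difference = 133 − 170 = -37.

-37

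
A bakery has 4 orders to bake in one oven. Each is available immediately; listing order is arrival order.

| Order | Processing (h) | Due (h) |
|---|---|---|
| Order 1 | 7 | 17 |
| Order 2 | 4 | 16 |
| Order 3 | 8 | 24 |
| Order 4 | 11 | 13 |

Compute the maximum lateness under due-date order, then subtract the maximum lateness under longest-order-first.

EDD (increasing due date): Order 4 Order 2 Order 1 Order 3.
Order 4: 0→11, due 13, lateness -2
Order 2: 11→15, due 16, lateness -1
Order 1: 15→22, due 17, lateness 5
Order 3: 22→30, due 24, lateness 6
Maximum = 6.
LPT (decreasing processing time): Order 4 Order 3 Order 1 Order 2.
Order 4: 0→11, due 13, lateness -2
Order 3: 11→19, due 24, lateness -5
Order 1: 19→26, due 17, lateness 9
Order 2: 26→30, due 16, lateness 14
Maximum = 14.
Difference = 6 − 14 = -8.

-8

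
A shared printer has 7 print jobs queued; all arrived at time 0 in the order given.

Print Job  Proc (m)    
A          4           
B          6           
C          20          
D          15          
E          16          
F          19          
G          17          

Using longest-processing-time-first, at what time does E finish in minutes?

LPT (decreasing processing time): C F G E D B A.
C: 0→20
F: 20→39
G: 39→56
E: 56→72

72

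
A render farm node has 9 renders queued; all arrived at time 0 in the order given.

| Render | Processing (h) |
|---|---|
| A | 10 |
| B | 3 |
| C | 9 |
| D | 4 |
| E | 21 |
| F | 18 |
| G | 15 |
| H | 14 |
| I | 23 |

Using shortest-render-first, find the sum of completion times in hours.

SPT (increasing processing time): B D C A H G F E I.
B: 0→3
D: 3→7
C: 7→16
A: 16→26
H: 26→40
G: 40→55
F: 55→73
E: 73→94
I: 94→117
Sum = 3+7+16+26+40+55+73+94+117 = 431.

431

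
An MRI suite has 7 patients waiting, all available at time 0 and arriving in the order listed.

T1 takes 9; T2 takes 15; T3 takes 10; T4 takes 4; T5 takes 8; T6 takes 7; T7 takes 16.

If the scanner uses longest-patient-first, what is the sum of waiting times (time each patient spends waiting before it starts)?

261

LPT (decreasing processing time): T7 T2 T3 T1 T5 T6 T4.
T7: waits 0, runs 0→16
T2: waits 16, runs 16→31
T3: waits 31, runs 31→41
T1: waits 41, runs 41→50
T5: waits 50, runs 50→58
T6: waits 58, runs 58→65
T4: waits 65, runs 65→69
Sum = 0+16+31+41+50+58+65 = 261.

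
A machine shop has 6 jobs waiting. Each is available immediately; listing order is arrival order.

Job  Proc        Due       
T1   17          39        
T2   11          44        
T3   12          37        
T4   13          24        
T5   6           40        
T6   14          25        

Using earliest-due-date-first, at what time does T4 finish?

EDD (increasing due date): T4 T6 T3 T1 T5 T2.
T4: 0→13

13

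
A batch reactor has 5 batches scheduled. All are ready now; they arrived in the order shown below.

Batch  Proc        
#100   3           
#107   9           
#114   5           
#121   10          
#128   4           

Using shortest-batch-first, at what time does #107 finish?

21

SPT (increasing processing time): #100 #128 #114 #107 #121.
#100: 0→3
#128: 3→7
#114: 7→12
#107: 12→21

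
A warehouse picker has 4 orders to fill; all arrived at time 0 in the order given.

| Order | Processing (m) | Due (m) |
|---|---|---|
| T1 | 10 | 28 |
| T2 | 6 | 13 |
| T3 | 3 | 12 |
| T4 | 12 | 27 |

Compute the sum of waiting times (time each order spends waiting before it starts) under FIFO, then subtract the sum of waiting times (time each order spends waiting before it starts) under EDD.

FIFO (arrival order): T1 T2 T3 T4.
T1: waits 0, runs 0→10
T2: waits 10, runs 10→16
T3: waits 16, runs 16→19
T4: waits 19, runs 19→31
Sum = 0+10+16+19 = 45.
EDD (increasing due date): T3 T2 T4 T1.
T3: waits 0, runs 0→3
T2: waits 3, runs 3→9
T4: waits 9, runs 9→21
T1: waits 21, runs 21→31
Sum = 0+3+9+21 = 33.
Difference = 45 − 33 = 12.

12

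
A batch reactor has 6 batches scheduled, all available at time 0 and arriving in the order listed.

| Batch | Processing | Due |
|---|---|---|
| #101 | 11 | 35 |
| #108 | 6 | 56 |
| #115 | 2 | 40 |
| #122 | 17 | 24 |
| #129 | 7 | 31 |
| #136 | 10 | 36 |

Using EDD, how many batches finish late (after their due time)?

2

EDD (increasing due date): #122 #129 #101 #136 #115 #108.
#122: 0→17, due 24, tardiness 0
#129: 17→24, due 31, tardiness 0
#101: 24→35, due 35, tardiness 0
#136: 35→45, due 36, tardiness 9
#115: 45→47, due 40, tardiness 7
#108: 47→53, due 56, tardiness 0
Late batches: 2.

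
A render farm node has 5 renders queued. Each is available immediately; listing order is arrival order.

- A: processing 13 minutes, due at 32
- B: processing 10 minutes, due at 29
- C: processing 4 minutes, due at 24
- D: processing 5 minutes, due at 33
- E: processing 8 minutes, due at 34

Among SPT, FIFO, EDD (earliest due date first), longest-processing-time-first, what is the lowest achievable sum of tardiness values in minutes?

SPT (increasing processing time): C D E B A.
C: 0→4, due 24, tardiness 0
D: 4→9, due 33, tardiness 0
E: 9→17, due 34, tardiness 0
B: 17→27, due 29, tardiness 0
A: 27→40, due 32, tardiness 8
Sum = 0+0+0+0+8 = 8.
FIFO (arrival order): A B C D E.
A: 0→13, due 32, tardiness 0
B: 13→23, due 29, tardiness 0
C: 23→27, due 24, tardiness 3
D: 27→32, due 33, tardiness 0
E: 32→40, due 34, tardiness 6
Sum = 0+0+3+0+6 = 9.
EDD (increasing due date): C B A D E.
C: 0→4, due 24, tardiness 0
B: 4→14, due 29, tardiness 0
A: 14→27, due 32, tardiness 0
D: 27→32, due 33, tardiness 0
E: 32→40, due 34, tardiness 6
Sum = 0+0+0+0+6 = 6.
LPT (decreasing processing time): A B E D C.
A: 0→13, due 32, tardiness 0
B: 13→23, due 29, tardiness 0
E: 23→31, due 34, tardiness 0
D: 31→36, due 33, tardiness 3
C: 36→40, due 24, tardiness 16
Sum = 0+0+0+3+16 = 19.
SPT 8, FIFO 9, EDD 6, LPT 19 → minimum 6.

6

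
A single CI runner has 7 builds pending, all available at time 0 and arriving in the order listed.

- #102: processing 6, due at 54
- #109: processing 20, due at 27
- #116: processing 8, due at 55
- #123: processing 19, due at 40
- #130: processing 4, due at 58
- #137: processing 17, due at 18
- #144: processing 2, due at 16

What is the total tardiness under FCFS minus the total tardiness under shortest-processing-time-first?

FIFO (arrival order): #102 #109 #116 #123 #130 #137 #144.
#102: 0→6, due 54, tardiness 0
#109: 6→26, due 27, tardiness 0
#116: 26→34, due 55, tardiness 0
#123: 34→53, due 40, tardiness 13
#130: 53→57, due 58, tardiness 0
#137: 57→74, due 18, tardiness 56
#144: 74→76, due 16, tardiness 60
Sum = 0+0+0+13+0+56+60 = 129.
SPT (increasing processing time): #144 #130 #102 #116 #137 #123 #109.
#144: 0→2, due 16, tardiness 0
#130: 2→6, due 58, tardiness 0
#102: 6→12, due 54, tardiness 0
#116: 12→20, due 55, tardiness 0
#137: 20→37, due 18, tardiness 19
#123: 37→56, due 40, tardiness 16
#109: 56→76, due 27, tardiness 49
Sum = 0+0+0+0+19+16+49 = 84.
Difference = 129 − 84 = 45.

45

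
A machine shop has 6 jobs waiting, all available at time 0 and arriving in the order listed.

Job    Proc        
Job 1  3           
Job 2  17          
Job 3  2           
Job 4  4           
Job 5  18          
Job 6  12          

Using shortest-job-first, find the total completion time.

131

SPT (increasing processing time): Job 3 Job 1 Job 4 Job 6 Job 2 Job 5.
Job 3: 0→2
Job 1: 2→5
Job 4: 5→9
Job 6: 9→21
Job 2: 21→38
Job 5: 38→56
Sum = 2+5+9+21+38+56 = 131.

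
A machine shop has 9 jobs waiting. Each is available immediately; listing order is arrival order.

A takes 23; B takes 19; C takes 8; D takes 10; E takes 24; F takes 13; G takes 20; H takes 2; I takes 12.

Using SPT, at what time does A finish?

107

SPT (increasing processing time): H C D I F B G A E.
H: 0→2
C: 2→10
D: 10→20
I: 20→32
F: 32→45
B: 45→64
G: 64→84
A: 84→107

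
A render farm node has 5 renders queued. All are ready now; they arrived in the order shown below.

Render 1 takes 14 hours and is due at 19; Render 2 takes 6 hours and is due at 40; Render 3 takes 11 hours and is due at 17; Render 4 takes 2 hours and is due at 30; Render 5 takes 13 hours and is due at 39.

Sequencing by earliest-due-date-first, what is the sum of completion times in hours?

EDD (increasing due date): Render 3 Render 1 Render 4 Render 5 Render 2.
Render 3: 0→11
Render 1: 11→25
Render 4: 25→27
Render 5: 27→40
Render 2: 40→46
Sum = 11+25+27+40+46 = 149.

149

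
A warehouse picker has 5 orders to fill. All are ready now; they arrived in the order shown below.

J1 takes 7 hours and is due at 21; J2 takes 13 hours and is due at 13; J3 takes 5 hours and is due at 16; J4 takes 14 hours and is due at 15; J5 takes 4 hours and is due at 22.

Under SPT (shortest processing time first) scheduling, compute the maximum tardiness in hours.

28

SPT (increasing processing time): J5 J3 J1 J2 J4.
J5: 0→4, due 22, tardiness 0
J3: 4→9, due 16, tardiness 0
J1: 9→16, due 21, tardiness 0
J2: 16→29, due 13, tardiness 16
J4: 29→43, due 15, tardiness 28
Maximum = 28.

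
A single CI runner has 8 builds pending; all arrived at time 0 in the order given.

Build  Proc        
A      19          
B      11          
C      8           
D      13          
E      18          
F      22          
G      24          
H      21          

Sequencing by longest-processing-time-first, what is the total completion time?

708

LPT (decreasing processing time): G F H A E D B C.
G: 0→24
F: 24→46
H: 46→67
A: 67→86
E: 86→104
D: 104→117
B: 117→128
C: 128→136
Sum = 24+46+67+86+104+117+128+136 = 708.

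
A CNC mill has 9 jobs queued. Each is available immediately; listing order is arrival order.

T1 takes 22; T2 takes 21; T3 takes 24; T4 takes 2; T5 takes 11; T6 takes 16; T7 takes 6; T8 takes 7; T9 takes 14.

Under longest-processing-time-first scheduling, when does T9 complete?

LPT (decreasing processing time): T3 T1 T2 T6 T9 T5 T8 T7 T4.
T3: 0→24
T1: 24→46
T2: 46→67
T6: 67→83
T9: 83→97

97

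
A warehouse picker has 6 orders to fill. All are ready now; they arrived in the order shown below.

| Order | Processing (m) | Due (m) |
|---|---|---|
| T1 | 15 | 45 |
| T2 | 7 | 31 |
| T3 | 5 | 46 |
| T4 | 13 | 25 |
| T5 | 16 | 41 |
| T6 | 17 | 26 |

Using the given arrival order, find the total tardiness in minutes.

77

FIFO (arrival order): T1 T2 T3 T4 T5 T6.
T1: 0→15, due 45, tardiness 0
T2: 15→22, due 31, tardiness 0
T3: 22→27, due 46, tardiness 0
T4: 27→40, due 25, tardiness 15
T5: 40→56, due 41, tardiness 15
T6: 56→73, due 26, tardiness 47
Sum = 0+0+0+15+15+47 = 77.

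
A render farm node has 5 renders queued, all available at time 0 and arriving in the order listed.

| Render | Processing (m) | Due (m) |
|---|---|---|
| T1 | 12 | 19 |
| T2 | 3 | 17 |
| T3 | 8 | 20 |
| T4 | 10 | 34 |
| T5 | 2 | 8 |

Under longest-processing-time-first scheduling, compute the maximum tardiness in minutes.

LPT (decreasing processing time): T1 T4 T3 T2 T5.
T1: 0→12, due 19, tardiness 0
T4: 12→22, due 34, tardiness 0
T3: 22→30, due 20, tardiness 10
T2: 30→33, due 17, tardiness 16
T5: 33→35, due 8, tardiness 27
Maximum = 27.

27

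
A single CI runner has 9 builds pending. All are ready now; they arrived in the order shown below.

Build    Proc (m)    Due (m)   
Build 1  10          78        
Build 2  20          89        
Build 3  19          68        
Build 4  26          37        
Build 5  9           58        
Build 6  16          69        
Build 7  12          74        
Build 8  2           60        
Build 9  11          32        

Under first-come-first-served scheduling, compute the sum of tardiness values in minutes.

280

FIFO (arrival order): Build 1 Build 2 Build 3 Build 4 Build 5 Build 6 Build 7 Build 8 Build 9.
Build 1: 0→10, due 78, tardiness 0
Build 2: 10→30, due 89, tardiness 0
Build 3: 30→49, due 68, tardiness 0
Build 4: 49→75, due 37, tardiness 38
Build 5: 75→84, due 58, tardiness 26
Build 6: 84→100, due 69, tardiness 31
Build 7: 100→112, due 74, tardiness 38
Build 8: 112→114, due 60, tardiness 54
Build 9: 114→125, due 32, tardiness 93
Sum = 0+0+0+38+26+31+38+54+93 = 280.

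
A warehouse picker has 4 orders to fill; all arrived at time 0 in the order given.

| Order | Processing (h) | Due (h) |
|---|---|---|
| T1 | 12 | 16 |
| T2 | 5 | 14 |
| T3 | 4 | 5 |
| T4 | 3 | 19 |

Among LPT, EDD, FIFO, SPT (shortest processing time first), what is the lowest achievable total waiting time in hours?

LPT (decreasing processing time): T1 T2 T3 T4.
T1: waits 0, runs 0→12
T2: waits 12, runs 12→17
T3: waits 17, runs 17→21
T4: waits 21, runs 21→24
Sum = 0+12+17+21 = 50.
EDD (increasing due date): T3 T2 T1 T4.
T3: waits 0, runs 0→4
T2: waits 4, runs 4→9
T1: waits 9, runs 9→21
T4: waits 21, runs 21→24
Sum = 0+4+9+21 = 34.
FIFO (arrival order): T1 T2 T3 T4.
T1: waits 0, runs 0→12
T2: waits 12, runs 12→17
T3: waits 17, runs 17→21
T4: waits 21, runs 21→24
Sum = 0+12+17+21 = 50.
SPT (increasing processing time): T4 T3 T2 T1.
T4: waits 0, runs 0→3
T3: waits 3, runs 3→7
T2: waits 7, runs 7→12
T1: waits 12, runs 12→24
Sum = 0+3+7+12 = 22.
LPT 50, EDD 34, FIFO 50, SPT 22 → minimum 22.

22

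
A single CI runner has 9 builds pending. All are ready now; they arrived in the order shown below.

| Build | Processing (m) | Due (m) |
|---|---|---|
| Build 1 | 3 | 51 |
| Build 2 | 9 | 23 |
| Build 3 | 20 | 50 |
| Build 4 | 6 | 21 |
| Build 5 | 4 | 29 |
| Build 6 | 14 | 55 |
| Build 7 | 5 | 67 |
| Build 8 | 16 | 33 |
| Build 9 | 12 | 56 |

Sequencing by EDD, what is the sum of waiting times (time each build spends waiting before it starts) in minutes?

344

EDD (increasing due date): Build 4 Build 2 Build 5 Build 8 Build 3 Build 1 Build 6 Build 9 Build 7.
Build 4: waits 0, runs 0→6
Build 2: waits 6, runs 6→15
Build 5: waits 15, runs 15→19
Build 8: waits 19, runs 19→35
Build 3: waits 35, runs 35→55
Build 1: waits 55, runs 55→58
Build 6: waits 58, runs 58→72
Build 9: waits 72, runs 72→84
Build 7: waits 84, runs 84→89
Sum = 0+6+15+19+35+55+58+72+84 = 344.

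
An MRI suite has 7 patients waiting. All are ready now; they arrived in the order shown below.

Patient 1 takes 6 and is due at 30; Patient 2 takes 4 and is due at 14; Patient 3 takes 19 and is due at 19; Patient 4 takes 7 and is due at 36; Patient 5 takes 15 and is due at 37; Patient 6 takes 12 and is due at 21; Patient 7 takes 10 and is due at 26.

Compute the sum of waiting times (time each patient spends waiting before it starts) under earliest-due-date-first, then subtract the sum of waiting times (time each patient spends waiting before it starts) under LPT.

-71

EDD (increasing due date): Patient 2 Patient 3 Patient 6 Patient 7 Patient 1 Patient 4 Patient 5.
Patient 2: waits 0, runs 0→4
Patient 3: waits 4, runs 4→23
Patient 6: waits 23, runs 23→35
Patient 7: waits 35, runs 35→45
Patient 1: waits 45, runs 45→51
Patient 4: waits 51, runs 51→58
Patient 5: waits 58, runs 58→73
Sum = 0+4+23+35+45+51+58 = 216.
LPT (decreasing processing time): Patient 3 Patient 5 Patient 6 Patient 7 Patient 4 Patient 1 Patient 2.
Patient 3: waits 0, runs 0→19
Patient 5: waits 19, runs 19→34
Patient 6: waits 34, runs 34→46
Patient 7: waits 46, runs 46→56
Patient 4: waits 56, runs 56→63
Patient 1: waits 63, runs 63→69
Patient 2: waits 69, runs 69→73
Sum = 0+19+34+46+56+63+69 = 287.
Difference = 216 − 287 = -71.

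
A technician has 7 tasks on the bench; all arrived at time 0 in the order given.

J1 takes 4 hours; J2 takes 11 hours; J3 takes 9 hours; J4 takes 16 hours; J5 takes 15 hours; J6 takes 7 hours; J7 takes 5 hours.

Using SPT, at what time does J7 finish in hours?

9

SPT (increasing processing time): J1 J7 J6 J3 J2 J5 J4.
J1: 0→4
J7: 4→9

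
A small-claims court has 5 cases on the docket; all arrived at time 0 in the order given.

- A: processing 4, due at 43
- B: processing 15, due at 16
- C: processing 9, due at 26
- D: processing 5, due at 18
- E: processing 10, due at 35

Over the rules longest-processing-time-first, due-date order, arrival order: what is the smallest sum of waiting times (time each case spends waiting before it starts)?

84

LPT (decreasing processing time): B E C D A.
B: waits 0, runs 0→15
E: waits 15, runs 15→25
C: waits 25, runs 25→34
D: waits 34, runs 34→39
A: waits 39, runs 39→43
Sum = 0+15+25+34+39 = 113.
EDD (increasing due date): B D C E A.
B: waits 0, runs 0→15
D: waits 15, runs 15→20
C: waits 20, runs 20→29
E: waits 29, runs 29→39
A: waits 39, runs 39→43
Sum = 0+15+20+29+39 = 103.
FIFO (arrival order): A B C D E.
A: waits 0, runs 0→4
B: waits 4, runs 4→19
C: waits 19, runs 19→28
D: waits 28, runs 28→33
E: waits 33, runs 33→43
Sum = 0+4+19+28+33 = 84.
LPT 113, EDD 103, FIFO 84 → minimum 84.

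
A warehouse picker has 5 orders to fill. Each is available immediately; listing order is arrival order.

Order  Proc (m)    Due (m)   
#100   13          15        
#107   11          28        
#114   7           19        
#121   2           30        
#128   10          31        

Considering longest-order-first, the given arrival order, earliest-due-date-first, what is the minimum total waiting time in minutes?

LPT (decreasing processing time): #100 #107 #128 #114 #121.
#100: waits 0, runs 0→13
#107: waits 13, runs 13→24
#128: waits 24, runs 24→34
#114: waits 34, runs 34→41
#121: waits 41, runs 41→43
Sum = 0+13+24+34+41 = 112.
FIFO (arrival order): #100 #107 #114 #121 #128.
#100: waits 0, runs 0→13
#107: waits 13, runs 13→24
#114: waits 24, runs 24→31
#121: waits 31, runs 31→33
#128: waits 33, runs 33→43
Sum = 0+13+24+31+33 = 101.
EDD (increasing due date): #100 #114 #107 #121 #128.
#100: waits 0, runs 0→13
#114: waits 13, runs 13→20
#107: waits 20, runs 20→31
#121: waits 31, runs 31→33
#128: waits 33, runs 33→43
Sum = 0+13+20+31+33 = 97.
LPT 112, FIFO 101, EDD 97 → minimum 97.

97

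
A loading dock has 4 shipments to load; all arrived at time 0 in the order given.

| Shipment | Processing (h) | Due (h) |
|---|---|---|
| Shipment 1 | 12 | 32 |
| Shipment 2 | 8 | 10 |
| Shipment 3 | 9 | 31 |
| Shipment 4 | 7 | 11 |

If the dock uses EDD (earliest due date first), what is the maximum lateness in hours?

EDD (increasing due date): Shipment 2 Shipment 4 Shipment 3 Shipment 1.
Shipment 2: 0→8, due 10, lateness -2
Shipment 4: 8→15, due 11, lateness 4
Shipment 3: 15→24, due 31, lateness -7
Shipment 1: 24→36, due 32, lateness 4
Maximum = 4.

4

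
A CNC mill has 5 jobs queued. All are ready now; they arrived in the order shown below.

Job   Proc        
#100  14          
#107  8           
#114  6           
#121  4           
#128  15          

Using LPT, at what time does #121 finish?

47

LPT (decreasing processing time): #128 #100 #107 #114 #121.
#128: 0→15
#100: 15→29
#107: 29→37
#114: 37→43
#121: 43→47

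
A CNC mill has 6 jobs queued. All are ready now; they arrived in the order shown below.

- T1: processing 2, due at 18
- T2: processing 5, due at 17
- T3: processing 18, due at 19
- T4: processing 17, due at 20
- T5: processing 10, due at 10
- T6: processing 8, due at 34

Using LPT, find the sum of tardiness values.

LPT (decreasing processing time): T3 T4 T5 T6 T2 T1.
T3: 0→18, due 19, tardiness 0
T4: 18→35, due 20, tardiness 15
T5: 35→45, due 10, tardiness 35
T6: 45→53, due 34, tardiness 19
T2: 53→58, due 17, tardiness 41
T1: 58→60, due 18, tardiness 42
Sum = 0+15+35+19+41+42 = 152.

152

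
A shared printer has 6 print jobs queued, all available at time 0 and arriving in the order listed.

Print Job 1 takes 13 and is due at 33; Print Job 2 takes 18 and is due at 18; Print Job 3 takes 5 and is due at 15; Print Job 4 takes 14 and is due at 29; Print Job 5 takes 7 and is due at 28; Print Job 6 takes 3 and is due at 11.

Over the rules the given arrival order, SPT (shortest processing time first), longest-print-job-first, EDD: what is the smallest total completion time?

156

FIFO (arrival order): Print Job 1 Print Job 2 Print Job 3 Print Job 4 Print Job 5 Print Job 6.
Print Job 1: 0→13
Print Job 2: 13→31
Print Job 3: 31→36
Print Job 4: 36→50
Print Job 5: 50→57
Print Job 6: 57→60
Sum = 13+31+36+50+57+60 = 247.
SPT (increasing processing time): Print Job 6 Print Job 3 Print Job 5 Print Job 1 Print Job 4 Print Job 2.
Print Job 6: 0→3
Print Job 3: 3→8
Print Job 5: 8→15
Print Job 1: 15→28
Print Job 4: 28→42
Print Job 2: 42→60
Sum = 3+8+15+28+42+60 = 156.
LPT (decreasing processing time): Print Job 2 Print Job 4 Print Job 1 Print Job 5 Print Job 3 Print Job 6.
Print Job 2: 0→18
Print Job 4: 18→32
Print Job 1: 32→45
Print Job 5: 45→52
Print Job 3: 52→57
Print Job 6: 57→60
Sum = 18+32+45+52+57+60 = 264.
EDD (increasing due date): Print Job 6 Print Job 3 Print Job 2 Print Job 5 Print Job 4 Print Job 1.
Print Job 6: 0→3
Print Job 3: 3→8
Print Job 2: 8→26
Print Job 5: 26→33
Print Job 4: 33→47
Print Job 1: 47→60
Sum = 3+8+26+33+47+60 = 177.
FIFO 247, SPT 156, LPT 264, EDD 177 → minimum 156.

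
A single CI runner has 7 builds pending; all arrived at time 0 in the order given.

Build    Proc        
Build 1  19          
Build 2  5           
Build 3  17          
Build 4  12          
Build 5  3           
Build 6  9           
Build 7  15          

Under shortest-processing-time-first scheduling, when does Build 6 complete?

SPT (increasing processing time): Build 5 Build 2 Build 6 Build 4 Build 7 Build 3 Build 1.
Build 5: 0→3
Build 2: 3→8
Build 6: 8→17

17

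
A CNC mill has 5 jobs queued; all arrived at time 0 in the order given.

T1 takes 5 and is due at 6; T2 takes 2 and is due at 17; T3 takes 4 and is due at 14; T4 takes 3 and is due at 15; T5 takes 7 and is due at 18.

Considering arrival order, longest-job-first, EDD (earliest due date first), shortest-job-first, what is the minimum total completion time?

FIFO (arrival order): T1 T2 T3 T4 T5.
T1: 0→5
T2: 5→7
T3: 7→11
T4: 11→14
T5: 14→21
Sum = 5+7+11+14+21 = 58.
LPT (decreasing processing time): T5 T1 T3 T4 T2.
T5: 0→7
T1: 7→12
T3: 12→16
T4: 16→19
T2: 19→21
Sum = 7+12+16+19+21 = 75.
EDD (increasing due date): T1 T3 T4 T2 T5.
T1: 0→5
T3: 5→9
T4: 9→12
T2: 12→14
T5: 14→21
Sum = 5+9+12+14+21 = 61.
SPT (increasing processing time): T2 T4 T3 T1 T5.
T2: 0→2
T4: 2→5
T3: 5→9
T1: 9→14
T5: 14→21
Sum = 2+5+9+14+21 = 51.
FIFO 58, LPT 75, EDD 61, SPT 51 → minimum 51.

51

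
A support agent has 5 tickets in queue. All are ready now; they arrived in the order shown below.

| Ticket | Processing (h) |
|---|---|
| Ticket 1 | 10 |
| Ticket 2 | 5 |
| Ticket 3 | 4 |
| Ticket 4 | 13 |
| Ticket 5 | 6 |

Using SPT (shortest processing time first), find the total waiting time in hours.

SPT (increasing processing time): Ticket 3 Ticket 2 Ticket 5 Ticket 1 Ticket 4.
Ticket 3: waits 0, runs 0→4
Ticket 2: waits 4, runs 4→9
Ticket 5: waits 9, runs 9→15
Ticket 1: waits 15, runs 15→25
Ticket 4: waits 25, runs 25→38
Sum = 0+4+9+15+25 = 53.

53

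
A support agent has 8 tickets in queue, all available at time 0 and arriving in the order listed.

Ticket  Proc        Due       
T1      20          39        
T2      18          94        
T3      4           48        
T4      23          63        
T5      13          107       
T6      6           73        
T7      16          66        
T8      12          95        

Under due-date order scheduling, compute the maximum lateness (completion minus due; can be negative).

5

EDD (increasing due date): T1 T3 T4 T7 T6 T2 T8 T5.
T1: 0→20, due 39, lateness -19
T3: 20→24, due 48, lateness -24
T4: 24→47, due 63, lateness -16
T7: 47→63, due 66, lateness -3
T6: 63→69, due 73, lateness -4
T2: 69→87, due 94, lateness -7
T8: 87→99, due 95, lateness 4
T5: 99→112, due 107, lateness 5
Maximum = 5.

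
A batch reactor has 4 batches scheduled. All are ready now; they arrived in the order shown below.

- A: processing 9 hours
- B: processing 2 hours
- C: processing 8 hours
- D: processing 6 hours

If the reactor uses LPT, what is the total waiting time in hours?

LPT (decreasing processing time): A C D B.
A: waits 0, runs 0→9
C: waits 9, runs 9→17
D: waits 17, runs 17→23
B: waits 23, runs 23→25
Sum = 0+9+17+23 = 49.

49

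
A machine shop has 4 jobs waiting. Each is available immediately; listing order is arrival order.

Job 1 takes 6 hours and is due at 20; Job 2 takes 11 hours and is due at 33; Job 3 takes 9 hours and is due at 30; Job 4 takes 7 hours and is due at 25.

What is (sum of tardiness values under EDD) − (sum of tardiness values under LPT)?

-15

EDD (increasing due date): Job 1 Job 4 Job 3 Job 2.
Job 1: 0→6, due 20, tardiness 0
Job 4: 6→13, due 25, tardiness 0
Job 3: 13→22, due 30, tardiness 0
Job 2: 22→33, due 33, tardiness 0
Sum = 0+0+0+0 = 0.
LPT (decreasing processing time): Job 2 Job 3 Job 4 Job 1.
Job 2: 0→11, due 33, tardiness 0
Job 3: 11→20, due 30, tardiness 0
Job 4: 20→27, due 25, tardiness 2
Job 1: 27→33, due 20, tardiness 13
Sum = 0+0+2+13 = 15.
Difference = 0 − 15 = -15.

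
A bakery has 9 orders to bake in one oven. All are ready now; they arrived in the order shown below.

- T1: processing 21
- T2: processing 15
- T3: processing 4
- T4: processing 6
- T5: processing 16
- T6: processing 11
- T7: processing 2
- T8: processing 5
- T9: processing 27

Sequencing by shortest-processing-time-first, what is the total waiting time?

246

SPT (increasing processing time): T7 T3 T8 T4 T6 T2 T5 T1 T9.
T7: waits 0, runs 0→2
T3: waits 2, runs 2→6
T8: waits 6, runs 6→11
T4: waits 11, runs 11→17
T6: waits 17, runs 17→28
T2: waits 28, runs 28→43
T5: waits 43, runs 43→59
T1: waits 59, runs 59→80
T9: waits 80, runs 80→107
Sum = 0+2+6+11+17+28+43+59+80 = 246.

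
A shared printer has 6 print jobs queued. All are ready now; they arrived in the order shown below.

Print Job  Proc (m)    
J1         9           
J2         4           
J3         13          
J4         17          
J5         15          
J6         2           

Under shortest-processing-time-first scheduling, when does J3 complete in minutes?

SPT (increasing processing time): J6 J2 J1 J3 J5 J4.
J6: 0→2
J2: 2→6
J1: 6→15
J3: 15→28

28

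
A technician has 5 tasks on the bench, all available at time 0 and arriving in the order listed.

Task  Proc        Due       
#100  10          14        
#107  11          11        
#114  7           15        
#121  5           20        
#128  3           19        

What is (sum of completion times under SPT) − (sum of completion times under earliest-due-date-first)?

-40

SPT (increasing processing time): #128 #121 #114 #100 #107.
#128: 0→3
#121: 3→8
#114: 8→15
#100: 15→25
#107: 25→36
Sum = 3+8+15+25+36 = 87.
EDD (increasing due date): #107 #100 #114 #128 #121.
#107: 0→11
#100: 11→21
#114: 21→28
#128: 28→31
#121: 31→36
Sum = 11+21+28+31+36 = 127.
Difference = 87 − 127 = -40.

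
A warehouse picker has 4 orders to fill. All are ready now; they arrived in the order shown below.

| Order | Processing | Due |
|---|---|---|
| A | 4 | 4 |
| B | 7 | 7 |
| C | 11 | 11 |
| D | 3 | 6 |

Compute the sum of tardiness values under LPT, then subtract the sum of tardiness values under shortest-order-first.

24

LPT (decreasing processing time): C B A D.
C: 0→11, due 11, tardiness 0
B: 11→18, due 7, tardiness 11
A: 18→22, due 4, tardiness 18
D: 22→25, due 6, tardiness 19
Sum = 0+11+18+19 = 48.
SPT (increasing processing time): D A B C.
D: 0→3, due 6, tardiness 0
A: 3→7, due 4, tardiness 3
B: 7→14, due 7, tardiness 7
C: 14→25, due 11, tardiness 14
Sum = 0+3+7+14 = 24.
Difference = 48 − 24 = 24.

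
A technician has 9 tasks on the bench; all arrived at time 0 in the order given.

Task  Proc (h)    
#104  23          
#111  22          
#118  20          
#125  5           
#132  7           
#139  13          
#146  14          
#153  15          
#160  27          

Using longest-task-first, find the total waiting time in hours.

744

LPT (decreasing processing time): #160 #104 #111 #118 #153 #146 #139 #132 #125.
#160: waits 0, runs 0→27
#104: waits 27, runs 27→50
#111: waits 50, runs 50→72
#118: waits 72, runs 72→92
#153: waits 92, runs 92→107
#146: waits 107, runs 107→121
#139: waits 121, runs 121→134
#132: waits 134, runs 134→141
#125: waits 141, runs 141→146
Sum = 0+27+50+72+92+107+121+134+141 = 744.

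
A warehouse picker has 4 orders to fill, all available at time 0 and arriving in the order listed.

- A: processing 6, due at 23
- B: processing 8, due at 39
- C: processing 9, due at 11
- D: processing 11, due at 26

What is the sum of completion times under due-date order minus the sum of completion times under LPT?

EDD (increasing due date): C A D B.
C: 0→9
A: 9→15
D: 15→26
B: 26→34
Sum = 9+15+26+34 = 84.
LPT (decreasing processing time): D C B A.
D: 0→11
C: 11→20
B: 20→28
A: 28→34
Sum = 11+20+28+34 = 93.
Difference = 84 − 93 = -9.

-9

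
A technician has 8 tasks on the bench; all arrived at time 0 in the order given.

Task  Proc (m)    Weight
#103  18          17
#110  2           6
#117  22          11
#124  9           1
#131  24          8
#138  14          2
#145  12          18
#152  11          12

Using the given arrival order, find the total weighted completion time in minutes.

4879

FIFO (arrival order): #103 #110 #117 #124 #131 #138 #145 #152.
#103: finishes 18, weight 17, w·C = 306
#110: finishes 20, weight 6, w·C = 120
#117: finishes 42, weight 11, w·C = 462
#124: finishes 51, weight 1, w·C = 51
#131: finishes 75, weight 8, w·C = 600
#138: finishes 89, weight 2, w·C = 178
#145: finishes 101, weight 18, w·C = 1818
#152: finishes 112, weight 12, w·C = 1344
Sum = 306+120+462+51+600+178+1818+1344 = 4879.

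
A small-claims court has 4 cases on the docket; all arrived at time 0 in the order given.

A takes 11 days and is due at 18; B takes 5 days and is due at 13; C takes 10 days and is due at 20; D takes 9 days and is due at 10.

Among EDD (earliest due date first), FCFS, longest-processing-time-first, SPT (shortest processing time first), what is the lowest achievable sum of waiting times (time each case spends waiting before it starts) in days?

EDD (increasing due date): D B A C.
D: waits 0, runs 0→9
B: waits 9, runs 9→14
A: waits 14, runs 14→25
C: waits 25, runs 25→35
Sum = 0+9+14+25 = 48.
FIFO (arrival order): A B C D.
A: waits 0, runs 0→11
B: waits 11, runs 11→16
C: waits 16, runs 16→26
D: waits 26, runs 26→35
Sum = 0+11+16+26 = 53.
LPT (decreasing processing time): A C D B.
A: waits 0, runs 0→11
C: waits 11, runs 11→21
D: waits 21, runs 21→30
B: waits 30, runs 30→35
Sum = 0+11+21+30 = 62.
SPT (increasing processing time): B D C A.
B: waits 0, runs 0→5
D: waits 5, runs 5→14
C: waits 14, runs 14→24
A: waits 24, runs 24→35
Sum = 0+5+14+24 = 43.
EDD 48, FIFO 53, LPT 62, SPT 43 → minimum 43.

43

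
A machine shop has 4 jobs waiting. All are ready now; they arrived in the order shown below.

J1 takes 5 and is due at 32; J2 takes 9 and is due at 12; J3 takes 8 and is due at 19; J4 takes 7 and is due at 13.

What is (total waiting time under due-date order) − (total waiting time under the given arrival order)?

EDD (increasing due date): J2 J4 J3 J1.
J2: waits 0, runs 0→9
J4: waits 9, runs 9→16
J3: waits 16, runs 16→24
J1: waits 24, runs 24→29
Sum = 0+9+16+24 = 49.
FIFO (arrival order): J1 J2 J3 J4.
J1: waits 0, runs 0→5
J2: waits 5, runs 5→14
J3: waits 14, runs 14→22
J4: waits 22, runs 22→29
Sum = 0+5+14+22 = 41.
Difference = 49 − 41 = 8.

8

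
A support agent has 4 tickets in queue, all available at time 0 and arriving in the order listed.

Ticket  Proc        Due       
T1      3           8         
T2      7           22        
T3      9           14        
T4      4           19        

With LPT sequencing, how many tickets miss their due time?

LPT (decreasing processing time): T3 T2 T4 T1.
T3: 0→9, due 14, tardiness 0
T2: 9→16, due 22, tardiness 0
T4: 16→20, due 19, tardiness 1
T1: 20→23, due 8, tardiness 15
Late tickets: 2.

2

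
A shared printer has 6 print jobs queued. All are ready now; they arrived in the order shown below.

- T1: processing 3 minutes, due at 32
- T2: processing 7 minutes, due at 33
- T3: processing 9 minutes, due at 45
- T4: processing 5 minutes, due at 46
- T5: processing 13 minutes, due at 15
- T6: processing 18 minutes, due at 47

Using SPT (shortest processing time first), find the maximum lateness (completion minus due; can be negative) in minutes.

SPT (increasing processing time): T1 T4 T2 T3 T5 T6.
T1: 0→3, due 32, lateness -29
T4: 3→8, due 46, lateness -38
T2: 8→15, due 33, lateness -18
T3: 15→24, due 45, lateness -21
T5: 24→37, due 15, lateness 22
T6: 37→55, due 47, lateness 8
Maximum = 22.

22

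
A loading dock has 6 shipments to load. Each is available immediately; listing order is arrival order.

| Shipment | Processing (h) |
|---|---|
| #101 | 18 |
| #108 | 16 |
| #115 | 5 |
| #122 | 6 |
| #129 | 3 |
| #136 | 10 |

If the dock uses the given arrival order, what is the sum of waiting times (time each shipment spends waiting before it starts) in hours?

FIFO (arrival order): #101 #108 #115 #122 #129 #136.
#101: waits 0, runs 0→18
#108: waits 18, runs 18→34
#115: waits 34, runs 34→39
#122: waits 39, runs 39→45
#129: waits 45, runs 45→48
#136: waits 48, runs 48→58
Sum = 0+18+34+39+45+48 = 184.

184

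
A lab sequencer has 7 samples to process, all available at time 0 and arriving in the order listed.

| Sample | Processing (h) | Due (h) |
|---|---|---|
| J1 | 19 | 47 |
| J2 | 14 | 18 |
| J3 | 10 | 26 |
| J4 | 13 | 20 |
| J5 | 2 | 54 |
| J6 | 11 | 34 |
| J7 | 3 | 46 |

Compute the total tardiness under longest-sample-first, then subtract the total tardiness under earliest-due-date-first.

69

LPT (decreasing processing time): J1 J2 J4 J6 J3 J7 J5.
J1: 0→19, due 47, tardiness 0
J2: 19→33, due 18, tardiness 15
J4: 33→46, due 20, tardiness 26
J6: 46→57, due 34, tardiness 23
J3: 57→67, due 26, tardiness 41
J7: 67→70, due 46, tardiness 24
J5: 70→72, due 54, tardiness 18
Sum = 0+15+26+23+41+24+18 = 147.
EDD (increasing due date): J2 J4 J3 J6 J7 J1 J5.
J2: 0→14, due 18, tardiness 0
J4: 14→27, due 20, tardiness 7
J3: 27→37, due 26, tardiness 11
J6: 37→48, due 34, tardiness 14
J7: 48→51, due 46, tardiness 5
J1: 51→70, due 47, tardiness 23
J5: 70→72, due 54, tardiness 18
Sum = 0+7+11+14+5+23+18 = 78.
Difference = 147 − 78 = 69.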